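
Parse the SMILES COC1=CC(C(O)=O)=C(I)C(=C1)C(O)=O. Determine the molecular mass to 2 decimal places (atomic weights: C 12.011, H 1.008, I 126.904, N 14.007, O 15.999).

First, the molecular formula is C9H7IO5 (counting implicit H from valence).
  C: 9 × 12.011 = 108.099
  H: 7 × 1.008 = 7.056
  I: 1 × 126.904 = 126.904
  O: 5 × 15.999 = 79.995
Sum: 9×12.011 + 7×1.008 + 1×126.904 + 5×15.999 = 322.054 → 322.05 g/mol.

322.05 g/mol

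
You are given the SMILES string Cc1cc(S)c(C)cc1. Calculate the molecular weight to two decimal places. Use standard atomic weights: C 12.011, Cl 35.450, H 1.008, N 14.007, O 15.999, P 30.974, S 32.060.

138.23 g/mol

First, the molecular formula is C8H10S (counting implicit H from valence).
  C: 8 × 12.011 = 96.088
  H: 10 × 1.008 = 10.080
  S: 1 × 32.060 = 32.060
Sum: 8×12.011 + 10×1.008 + 1×32.060 = 138.228 → 138.23 g/mol.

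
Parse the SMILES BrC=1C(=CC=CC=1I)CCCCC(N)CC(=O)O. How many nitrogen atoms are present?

Scan the SMILES for N atoms (remember two-letter symbols like Cl and Br are single atoms).
Nitrogen count: 1.

1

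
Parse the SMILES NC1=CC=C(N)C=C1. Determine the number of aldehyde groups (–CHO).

Scan the SMILES for the aldehyde motif — none present.
Groups that are present: 2 primary amine.

0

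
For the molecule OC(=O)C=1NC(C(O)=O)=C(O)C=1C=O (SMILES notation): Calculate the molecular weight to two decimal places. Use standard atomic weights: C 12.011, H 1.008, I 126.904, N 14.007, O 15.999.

199.12 g/mol

First, the molecular formula is C7H5NO6 (counting implicit H from valence).
  C: 7 × 12.011 = 84.077
  H: 5 × 1.008 = 5.040
  N: 1 × 14.007 = 14.007
  O: 6 × 15.999 = 95.994
Sum: 7×12.011 + 5×1.008 + 1×14.007 + 6×15.999 = 199.118 → 199.12 g/mol.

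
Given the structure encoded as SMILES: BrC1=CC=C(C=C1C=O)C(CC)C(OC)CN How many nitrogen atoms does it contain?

Scan the SMILES for N atoms (remember two-letter symbols like Cl and Br are single atoms).
Nitrogen count: 1.

1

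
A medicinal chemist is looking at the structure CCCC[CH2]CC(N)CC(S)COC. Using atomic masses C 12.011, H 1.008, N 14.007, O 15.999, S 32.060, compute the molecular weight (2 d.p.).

First, the molecular formula is C11H25NOS (counting implicit H from valence).
  C: 11 × 12.011 = 132.121
  H: 25 × 1.008 = 25.200
  N: 1 × 14.007 = 14.007
  O: 1 × 15.999 = 15.999
  S: 1 × 32.060 = 32.060
Sum: 11×12.011 + 25×1.008 + 1×14.007 + 1×15.999 + 1×32.060 = 219.387 → 219.39 g/mol.

219.39 g/mol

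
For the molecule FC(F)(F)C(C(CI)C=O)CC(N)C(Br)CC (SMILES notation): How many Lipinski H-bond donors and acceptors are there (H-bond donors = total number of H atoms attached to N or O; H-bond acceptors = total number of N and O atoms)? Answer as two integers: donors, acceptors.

2, 2

Donors: find every N or O and count the H atoms it carries.
  atom 10 (O): bond orders sum to 2 → 0 H
  atom 13 (N): bond orders sum to 1 → 2 H
Lipinski HBD = 2.
Acceptors: N atoms = 1, O atoms = 1 → HBA = 2.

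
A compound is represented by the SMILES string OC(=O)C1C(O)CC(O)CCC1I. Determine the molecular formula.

C8H13IO4

Walk through each heavy atom and fill implicit hydrogens from standard valence (C 4, N 3, O 2, S 2, halogen 1):
  atom 1: O, bond orders sum to 1 (valence 2) → 1 H
  atom 2: C, bond orders sum to 4 (valence 4) → 0 H
  atom 3: O, bond orders sum to 2 (valence 2) → 0 H
  atom 4: C, bond orders sum to 3 (valence 4) → 1 H
  atom 5: C, bond orders sum to 3 (valence 4) → 1 H
  atom 6: O, bond orders sum to 1 (valence 2) → 1 H
  atom 7: C, bond orders sum to 2 (valence 4) → 2 H
  atom 8: C, bond orders sum to 3 (valence 4) → 1 H
  atom 9: O, bond orders sum to 1 (valence 2) → 1 H
  atom 10: C, bond orders sum to 2 (valence 4) → 2 H
  atom 11: C, bond orders sum to 2 (valence 4) → 2 H
  atom 12: C, bond orders sum to 3 (valence 4) → 1 H
  atom 13: I (halogen, monovalent) → 0 H
Totals → C:8, H:13, I:1, O:4.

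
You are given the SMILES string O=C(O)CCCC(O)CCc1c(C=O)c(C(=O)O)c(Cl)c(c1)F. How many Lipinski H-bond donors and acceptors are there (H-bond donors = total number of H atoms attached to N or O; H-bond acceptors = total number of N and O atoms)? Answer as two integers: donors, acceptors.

3, 6

Donors: find every N or O and count the H atoms it carries.
  atom 1 (O): bond orders sum to 2 → 0 H
  atom 3 (O): bond orders sum to 1 → 1 H
  atom 8 (O): bond orders sum to 1 → 1 H
  atom 14 (O): bond orders sum to 2 → 0 H
  atom 17 (O): bond orders sum to 2 → 0 H
  atom 18 (O): bond orders sum to 1 → 1 H
Lipinski HBD = 3.
Acceptors: N atoms = 0, O atoms = 6 → HBA = 6.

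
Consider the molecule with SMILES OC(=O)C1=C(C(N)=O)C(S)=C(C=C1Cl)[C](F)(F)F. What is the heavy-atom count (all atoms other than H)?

Every atom symbol written in the SMILES (organic subset) is one heavy atom; implicit H are not written.
Heavy atoms by element → C:9, Cl:1, F:3, N:1, O:3, S:1.
Total: 18.

18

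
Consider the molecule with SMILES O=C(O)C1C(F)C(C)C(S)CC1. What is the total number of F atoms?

Scan the SMILES for F atoms (remember two-letter symbols like Cl and Br are single atoms).
Fluorine count: 1.

1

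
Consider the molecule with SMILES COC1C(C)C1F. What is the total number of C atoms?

5

Count every carbon token in the SMILES (each C, including those in ring-closure positions and inside branches).
Carbon count: 5.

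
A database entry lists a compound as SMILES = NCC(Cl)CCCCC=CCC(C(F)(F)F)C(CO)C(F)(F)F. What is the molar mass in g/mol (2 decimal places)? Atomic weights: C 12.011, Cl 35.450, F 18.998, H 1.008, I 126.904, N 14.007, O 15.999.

First, the molecular formula is C14H22ClF6NO (counting implicit H from valence).
  C: 14 × 12.011 = 168.154
  Cl: 1 × 35.450 = 35.450
  F: 6 × 18.998 = 113.988
  H: 22 × 1.008 = 22.176
  N: 1 × 14.007 = 14.007
  O: 1 × 15.999 = 15.999
Sum: 14×12.011 + 1×35.450 + 6×18.998 + 22×1.008 + 1×14.007 + 1×15.999 = 369.774 → 369.77 g/mol.

369.77 g/mol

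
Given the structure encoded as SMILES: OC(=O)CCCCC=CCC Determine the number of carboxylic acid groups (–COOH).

1

The carboxylic acid motif appears at heavy-atom position 2 in the SMILES.
Other groups present: 1 alkene.
Carboxylic acid count: 1.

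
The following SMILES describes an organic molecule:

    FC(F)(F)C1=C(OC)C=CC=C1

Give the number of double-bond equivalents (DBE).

4

Degree of unsaturation = (number of rings) + (number of π bonds).
Ring closures in the SMILES: 1.
π bonds: 3 double bonds (each 1 DoU) → 3 DoU from unsaturation.
Total DoU = 1 + 3 = 4.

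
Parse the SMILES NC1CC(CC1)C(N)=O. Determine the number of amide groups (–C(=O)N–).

The amide motif appears at heavy-atom position 7 in the SMILES.
Other groups present: 1 primary amine.
Amide count: 1.

1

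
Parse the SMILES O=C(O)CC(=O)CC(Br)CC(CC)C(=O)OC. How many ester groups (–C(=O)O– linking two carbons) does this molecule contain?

1

The ester motif appears at heavy-atom position 14 in the SMILES.
Other groups present: 1 carboxylic acid, 1 ketone.
Ester count: 1.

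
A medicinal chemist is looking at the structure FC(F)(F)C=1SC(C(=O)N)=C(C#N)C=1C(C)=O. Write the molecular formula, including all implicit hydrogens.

C9H5F3N2O2S

Walk through each heavy atom and fill implicit hydrogens from standard valence (C 4, N 3, O 2, S 2, halogen 1):
  atom 1: F (halogen, monovalent) → 0 H
  atom 2: C, bond orders sum to 4 (valence 4) → 0 H
  atom 3: F (halogen, monovalent) → 0 H
  atom 4: F (halogen, monovalent) → 0 H
  atom 5: C, bond orders sum to 4 (valence 4) → 0 H
  atom 6: S, bond orders sum to 2 (valence 2) → 0 H
  atom 7: C, bond orders sum to 4 (valence 4) → 0 H
  atom 8: C, bond orders sum to 4 (valence 4) → 0 H
  atom 9: O, bond orders sum to 2 (valence 2) → 0 H
  atom 10: N, bond orders sum to 1 (valence 3) → 2 H
  atom 11: C, bond orders sum to 4 (valence 4) → 0 H
  atom 12: C, bond orders sum to 4 (valence 4) → 0 H
  atom 13: N, bond orders sum to 3 (valence 3) → 0 H
  atom 14: C, bond orders sum to 4 (valence 4) → 0 H
  atom 15: C, bond orders sum to 4 (valence 4) → 0 H
  atom 16: C, bond orders sum to 1 (valence 4) → 3 H
  atom 17: O, bond orders sum to 2 (valence 2) → 0 H
Totals → C:9, H:5, F:3, N:2, O:2, S:1.
In Hill order: C9H5F3N2O2S.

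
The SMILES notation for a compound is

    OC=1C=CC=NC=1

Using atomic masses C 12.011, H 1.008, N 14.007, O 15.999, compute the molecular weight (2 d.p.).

First, the molecular formula is C5H5NO (counting implicit H from valence).
  C: 5 × 12.011 = 60.055
  H: 5 × 1.008 = 5.040
  N: 1 × 14.007 = 14.007
  O: 1 × 15.999 = 15.999
Sum: 5×12.011 + 5×1.008 + 1×14.007 + 1×15.999 = 95.101 → 95.10 g/mol.

95.10 g/mol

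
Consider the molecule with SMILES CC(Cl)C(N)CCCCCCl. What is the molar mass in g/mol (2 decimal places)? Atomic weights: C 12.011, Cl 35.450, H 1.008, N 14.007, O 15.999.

First, the molecular formula is C8H17Cl2N (counting implicit H from valence).
  C: 8 × 12.011 = 96.088
  Cl: 2 × 35.450 = 70.900
  H: 17 × 1.008 = 17.136
  N: 1 × 14.007 = 14.007
Sum: 8×12.011 + 2×35.450 + 17×1.008 + 1×14.007 = 198.131 → 198.13 g/mol.

198.13 g/mol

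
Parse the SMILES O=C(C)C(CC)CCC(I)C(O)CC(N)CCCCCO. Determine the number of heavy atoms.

21

Every atom symbol written in the SMILES (organic subset) is one heavy atom; implicit H are not written.
Heavy atoms by element → C:16, I:1, N:1, O:3.
Total: 21.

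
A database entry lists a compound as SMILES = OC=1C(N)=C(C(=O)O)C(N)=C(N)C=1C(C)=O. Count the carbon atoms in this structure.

Count every carbon token in the SMILES (each C, including those in ring-closure positions and inside branches).
Carbon count: 9.

9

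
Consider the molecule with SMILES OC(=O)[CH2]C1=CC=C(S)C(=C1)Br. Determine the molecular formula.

Walk through each heavy atom and fill implicit hydrogens from standard valence (C 4, N 3, O 2, S 2, halogen 1):
  atom 1: O, bond orders sum to 1 (valence 2) → 1 H
  atom 2: C, bond orders sum to 4 (valence 4) → 0 H
  atom 3: O, bond orders sum to 2 (valence 2) → 0 H
  atom 4: C with explicit H count 2
  atom 5: C, bond orders sum to 4 (valence 4) → 0 H
  atom 6: C, bond orders sum to 3 (valence 4) → 1 H
  atom 7: C, bond orders sum to 3 (valence 4) → 1 H
  atom 8: C, bond orders sum to 4 (valence 4) → 0 H
  atom 9: S, bond orders sum to 1 (valence 2) → 1 H
  atom 10: C, bond orders sum to 4 (valence 4) → 0 H
  atom 11: C, bond orders sum to 3 (valence 4) → 1 H
  atom 12: Br (halogen, monovalent) → 0 H
Totals → C:8, H:7, Br:1, O:2, S:1.

C8H7BrO2S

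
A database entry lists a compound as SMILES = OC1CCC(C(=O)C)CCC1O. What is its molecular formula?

C9H16O3

Walk through each heavy atom and fill implicit hydrogens from standard valence (C 4, N 3, O 2, S 2, halogen 1):
  atom 1: O, bond orders sum to 1 (valence 2) → 1 H
  atom 2: C, bond orders sum to 3 (valence 4) → 1 H
  atom 3: C, bond orders sum to 2 (valence 4) → 2 H
  atom 4: C, bond orders sum to 2 (valence 4) → 2 H
  atom 5: C, bond orders sum to 3 (valence 4) → 1 H
  atom 6: C, bond orders sum to 4 (valence 4) → 0 H
  atom 7: O, bond orders sum to 2 (valence 2) → 0 H
  atom 8: C, bond orders sum to 1 (valence 4) → 3 H
  atom 9: C, bond orders sum to 2 (valence 4) → 2 H
  atom 10: C, bond orders sum to 2 (valence 4) → 2 H
  atom 11: C, bond orders sum to 3 (valence 4) → 1 H
  atom 12: O, bond orders sum to 1 (valence 2) → 1 H
Totals → C:9, H:16, O:3.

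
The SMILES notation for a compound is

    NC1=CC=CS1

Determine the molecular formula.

C4H5NS

Walk through each heavy atom and fill implicit hydrogens from standard valence (C 4, N 3, O 2, S 2, halogen 1):
  atom 1: N, bond orders sum to 1 (valence 3) → 2 H
  atom 2: C, bond orders sum to 4 (valence 4) → 0 H
  atom 3: C, bond orders sum to 3 (valence 4) → 1 H
  atom 4: C, bond orders sum to 3 (valence 4) → 1 H
  atom 5: C, bond orders sum to 3 (valence 4) → 1 H
  atom 6: S, bond orders sum to 2 (valence 2) → 0 H
Totals → C:4, H:5, N:1, S:1.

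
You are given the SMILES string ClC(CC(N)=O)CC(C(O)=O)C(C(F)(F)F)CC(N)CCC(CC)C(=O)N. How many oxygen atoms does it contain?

Scan the SMILES for O atoms (remember two-letter symbols like Cl and Br are single atoms).
Oxygen count: 4.

4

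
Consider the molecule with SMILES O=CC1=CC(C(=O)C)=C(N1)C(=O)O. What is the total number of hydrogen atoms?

7

Walk through each heavy atom and fill implicit hydrogens from standard valence (C 4, N 3, O 2, S 2, halogen 1):
  atom 1: O, bond orders sum to 2 (valence 2) → 0 H
  atom 2: C, bond orders sum to 3 (valence 4) → 1 H
  atom 3: C, bond orders sum to 4 (valence 4) → 0 H
  atom 4: C, bond orders sum to 3 (valence 4) → 1 H
  atom 5: C, bond orders sum to 4 (valence 4) → 0 H
  atom 6: C, bond orders sum to 4 (valence 4) → 0 H
  atom 7: O, bond orders sum to 2 (valence 2) → 0 H
  atom 8: C, bond orders sum to 1 (valence 4) → 3 H
  atom 9: C, bond orders sum to 4 (valence 4) → 0 H
  atom 10: N, bond orders sum to 2 (valence 3) → 1 H
  atom 11: C, bond orders sum to 4 (valence 4) → 0 H
  atom 12: O, bond orders sum to 2 (valence 2) → 0 H
  atom 13: O, bond orders sum to 1 (valence 2) → 1 H
Total hydrogens: 7.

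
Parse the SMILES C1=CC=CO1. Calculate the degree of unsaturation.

Molecular formula: C4H4O.
DoU = (2C + 2 + N − H − X) / 2, where X is the halogen count and O/S are ignored.
    = (2·4 + 2 + 0 − 4 − 0) / 2 = 6 / 2 = 3.

3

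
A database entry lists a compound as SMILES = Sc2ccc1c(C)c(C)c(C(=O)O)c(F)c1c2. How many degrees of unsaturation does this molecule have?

8

Molecular formula: C13H11FO2S.
DoU = (2C + 2 + N − H − X) / 2, where X is the halogen count and O/S are ignored.
    = (2·13 + 2 + 0 − 11 − 1) / 2 = 16 / 2 = 8.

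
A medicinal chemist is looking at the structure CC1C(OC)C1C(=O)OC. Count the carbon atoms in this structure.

Count every carbon token in the SMILES (each C, including those in ring-closure positions and inside branches).
Carbon count: 7.

7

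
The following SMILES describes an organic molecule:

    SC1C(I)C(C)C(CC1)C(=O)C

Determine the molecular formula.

Walk through each heavy atom and fill implicit hydrogens from standard valence (C 4, N 3, O 2, S 2, halogen 1):
  atom 1: S, bond orders sum to 1 (valence 2) → 1 H
  atom 2: C, bond orders sum to 3 (valence 4) → 1 H
  atom 3: C, bond orders sum to 3 (valence 4) → 1 H
  atom 4: I (halogen, monovalent) → 0 H
  atom 5: C, bond orders sum to 3 (valence 4) → 1 H
  atom 6: C, bond orders sum to 1 (valence 4) → 3 H
  atom 7: C, bond orders sum to 3 (valence 4) → 1 H
  atom 8: C, bond orders sum to 2 (valence 4) → 2 H
  atom 9: C, bond orders sum to 2 (valence 4) → 2 H
  atom 10: C, bond orders sum to 4 (valence 4) → 0 H
  atom 11: O, bond orders sum to 2 (valence 2) → 0 H
  atom 12: C, bond orders sum to 1 (valence 4) → 3 H
Totals → C:9, H:15, I:1, O:1, S:1.
In Hill order: C9H15IOS.

C9H15IOS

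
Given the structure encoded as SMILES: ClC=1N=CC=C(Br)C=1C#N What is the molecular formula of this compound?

C6H2BrClN2

Walk through each heavy atom and fill implicit hydrogens from standard valence (C 4, N 3, O 2, S 2, halogen 1):
  atom 1: Cl (halogen, monovalent) → 0 H
  atom 2: C, bond orders sum to 4 (valence 4) → 0 H
  atom 3: N, bond orders sum to 3 (valence 3) → 0 H
  atom 4: C, bond orders sum to 3 (valence 4) → 1 H
  atom 5: C, bond orders sum to 3 (valence 4) → 1 H
  atom 6: C, bond orders sum to 4 (valence 4) → 0 H
  atom 7: Br (halogen, monovalent) → 0 H
  atom 8: C, bond orders sum to 4 (valence 4) → 0 H
  atom 9: C, bond orders sum to 4 (valence 4) → 0 H
  atom 10: N, bond orders sum to 3 (valence 3) → 0 H
Totals → C:6, H:2, Br:1, Cl:1, N:2.
In Hill order: C6H2BrClN2.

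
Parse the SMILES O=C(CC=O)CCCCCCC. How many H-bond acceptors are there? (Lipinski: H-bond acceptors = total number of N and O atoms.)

N atoms: 0; O atoms: 2.
Lipinski HBA = 0 + 2 = 2.

2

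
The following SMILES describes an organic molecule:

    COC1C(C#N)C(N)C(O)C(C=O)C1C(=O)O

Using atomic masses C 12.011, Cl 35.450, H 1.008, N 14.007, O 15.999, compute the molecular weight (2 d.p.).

242.23 g/mol

First, the molecular formula is C10H14N2O5 (counting implicit H from valence).
  C: 10 × 12.011 = 120.110
  H: 14 × 1.008 = 14.112
  N: 2 × 14.007 = 28.014
  O: 5 × 15.999 = 79.995
Sum: 10×12.011 + 14×1.008 + 2×14.007 + 5×15.999 = 242.231 → 242.23 g/mol.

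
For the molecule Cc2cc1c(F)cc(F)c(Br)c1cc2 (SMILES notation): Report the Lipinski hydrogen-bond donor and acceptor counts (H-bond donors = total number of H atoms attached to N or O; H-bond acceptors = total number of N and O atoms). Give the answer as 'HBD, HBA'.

0, 0

Donors: find every N or O and count the H atoms it carries.
  (no N or O atoms present)
Lipinski HBD = 0.
Acceptors: N atoms = 0, O atoms = 0 → HBA = 0.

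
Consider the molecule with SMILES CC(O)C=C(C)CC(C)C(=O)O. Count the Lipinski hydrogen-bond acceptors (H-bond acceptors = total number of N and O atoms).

3

N atoms: 0; O atoms: 3.
Lipinski HBA = 0 + 3 = 3.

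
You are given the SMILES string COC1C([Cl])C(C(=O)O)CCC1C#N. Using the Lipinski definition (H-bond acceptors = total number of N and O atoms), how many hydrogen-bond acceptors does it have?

N atoms: 1; O atoms: 3.
Lipinski HBA = 1 + 3 = 4.

4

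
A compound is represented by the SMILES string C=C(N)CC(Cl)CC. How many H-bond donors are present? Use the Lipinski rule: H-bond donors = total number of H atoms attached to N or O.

Donors: find every N or O and count the H atoms it carries.
  atom 3 (N): bond orders sum to 1 → 2 H
Lipinski HBD = 2.

2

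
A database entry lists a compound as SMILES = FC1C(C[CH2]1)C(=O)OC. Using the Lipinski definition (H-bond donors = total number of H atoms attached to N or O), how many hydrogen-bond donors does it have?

0

Donors: find every N or O and count the H atoms it carries.
  atom 7 (O): bond orders sum to 2 → 0 H
  atom 8 (O): bond orders sum to 2 → 0 H
Lipinski HBD = 0.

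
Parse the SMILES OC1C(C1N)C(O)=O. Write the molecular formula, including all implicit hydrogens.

Walk through each heavy atom and fill implicit hydrogens from standard valence (C 4, N 3, O 2, S 2, halogen 1):
  atom 1: O, bond orders sum to 1 (valence 2) → 1 H
  atom 2: C, bond orders sum to 3 (valence 4) → 1 H
  atom 3: C, bond orders sum to 3 (valence 4) → 1 H
  atom 4: C, bond orders sum to 3 (valence 4) → 1 H
  atom 5: N, bond orders sum to 1 (valence 3) → 2 H
  atom 6: C, bond orders sum to 4 (valence 4) → 0 H
  atom 7: O, bond orders sum to 1 (valence 2) → 1 H
  atom 8: O, bond orders sum to 2 (valence 2) → 0 H
Totals → C:4, H:7, N:1, O:3.
In Hill order: C4H7NO3.

C4H7NO3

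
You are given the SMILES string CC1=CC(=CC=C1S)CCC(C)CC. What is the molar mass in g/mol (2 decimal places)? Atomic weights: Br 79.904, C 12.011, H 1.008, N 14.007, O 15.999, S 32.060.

First, the molecular formula is C13H20S (counting implicit H from valence).
  C: 13 × 12.011 = 156.143
  H: 20 × 1.008 = 20.160
  S: 1 × 32.060 = 32.060
Sum: 13×12.011 + 20×1.008 + 1×32.060 = 208.363 → 208.36 g/mol.

208.36 g/mol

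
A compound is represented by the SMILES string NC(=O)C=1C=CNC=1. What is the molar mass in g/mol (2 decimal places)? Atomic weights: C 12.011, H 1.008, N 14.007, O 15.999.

First, the molecular formula is C5H6N2O (counting implicit H from valence).
  C: 5 × 12.011 = 60.055
  H: 6 × 1.008 = 6.048
  N: 2 × 14.007 = 28.014
  O: 1 × 15.999 = 15.999
Sum: 5×12.011 + 6×1.008 + 2×14.007 + 1×15.999 = 110.116 → 110.12 g/mol.

110.12 g/mol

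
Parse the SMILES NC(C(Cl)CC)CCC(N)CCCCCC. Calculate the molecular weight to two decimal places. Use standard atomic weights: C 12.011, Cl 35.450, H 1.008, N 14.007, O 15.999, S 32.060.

First, the molecular formula is C13H29ClN2 (counting implicit H from valence).
  C: 13 × 12.011 = 156.143
  Cl: 1 × 35.450 = 35.450
  H: 29 × 1.008 = 29.232
  N: 2 × 14.007 = 28.014
Sum: 13×12.011 + 1×35.450 + 29×1.008 + 2×14.007 = 248.839 → 248.84 g/mol.

248.84 g/mol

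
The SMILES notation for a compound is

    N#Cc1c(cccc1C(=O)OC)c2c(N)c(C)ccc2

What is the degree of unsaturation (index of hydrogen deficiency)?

11

Molecular formula: C16H14N2O2.
DoU = (2C + 2 + N − H − X) / 2, where X is the halogen count and O/S are ignored.
    = (2·16 + 2 + 2 − 14 − 0) / 2 = 22 / 2 = 11.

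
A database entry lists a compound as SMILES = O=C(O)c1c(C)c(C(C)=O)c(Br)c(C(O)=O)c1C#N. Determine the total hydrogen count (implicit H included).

Walk through each heavy atom and fill implicit hydrogens from standard valence (C 4, N 3, O 2, S 2, halogen 1); for lowercase aromatic atoms, an aromatic c carries 1 H when it has two neighbours and 0 H with three, and aromatic n carries 0 H:
  atom 1: O, bond orders sum to 2 (valence 2) → 0 H
  atom 2: C, bond orders sum to 4 (valence 4) → 0 H
  atom 3: O, bond orders sum to 1 (valence 2) → 1 H
  atom 4: aromatic c, 3 neighbours → 0 H
  atom 5: aromatic c, 3 neighbours → 0 H
  atom 6: C, bond orders sum to 1 (valence 4) → 3 H
  atom 7: aromatic c, 3 neighbours → 0 H
  atom 8: C, bond orders sum to 4 (valence 4) → 0 H
  atom 9: C, bond orders sum to 1 (valence 4) → 3 H
  atom 10: O, bond orders sum to 2 (valence 2) → 0 H
  atom 11: aromatic c, 3 neighbours → 0 H
  atom 12: Br (halogen, monovalent) → 0 H
  atom 13: aromatic c, 3 neighbours → 0 H
  atom 14: C, bond orders sum to 4 (valence 4) → 0 H
  atom 15: O, bond orders sum to 1 (valence 2) → 1 H
  atom 16: O, bond orders sum to 2 (valence 2) → 0 H
  atom 17: aromatic c, 3 neighbours → 0 H
  atom 18: C, bond orders sum to 4 (valence 4) → 0 H
  atom 19: N, bond orders sum to 3 (valence 3) → 0 H
Total hydrogens: 8.

8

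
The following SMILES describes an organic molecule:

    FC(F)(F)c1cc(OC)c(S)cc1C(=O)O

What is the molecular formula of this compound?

Walk through each heavy atom and fill implicit hydrogens from standard valence (C 4, N 3, O 2, S 2, halogen 1); for lowercase aromatic atoms, an aromatic c carries 1 H when it has two neighbours and 0 H with three, and aromatic n carries 0 H:
  atom 1: F (halogen, monovalent) → 0 H
  atom 2: C, bond orders sum to 4 (valence 4) → 0 H
  atom 3: F (halogen, monovalent) → 0 H
  atom 4: F (halogen, monovalent) → 0 H
  atom 5: aromatic c, 3 neighbours → 0 H
  atom 6: aromatic c, 2 neighbours → 1 H
  atom 7: aromatic c, 3 neighbours → 0 H
  atom 8: O, bond orders sum to 2 (valence 2) → 0 H
  atom 9: C, bond orders sum to 1 (valence 4) → 3 H
  atom 10: aromatic c, 3 neighbours → 0 H
  atom 11: S, bond orders sum to 1 (valence 2) → 1 H
  atom 12: aromatic c, 2 neighbours → 1 H
  atom 13: aromatic c, 3 neighbours → 0 H
  atom 14: C, bond orders sum to 4 (valence 4) → 0 H
  atom 15: O, bond orders sum to 2 (valence 2) → 0 H
  atom 16: O, bond orders sum to 1 (valence 2) → 1 H
Totals → C:9, H:7, F:3, O:3, S:1.
In Hill order: C9H7F3O3S.

C9H7F3O3S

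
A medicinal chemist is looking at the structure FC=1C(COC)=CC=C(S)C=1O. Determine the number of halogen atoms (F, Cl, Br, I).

Halogen atoms appear at heavy-atom position 1 (1×F).
Other groups present: 1 ether, 1 hydroxyl, 1 thiol.
Halogen count: 1.

1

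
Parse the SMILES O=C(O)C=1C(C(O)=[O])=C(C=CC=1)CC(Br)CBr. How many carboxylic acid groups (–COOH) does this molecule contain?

2

The carboxylic acid motif appears at heavy-atom positions 2, 6 in the SMILES.
Carboxylic acid count: 2.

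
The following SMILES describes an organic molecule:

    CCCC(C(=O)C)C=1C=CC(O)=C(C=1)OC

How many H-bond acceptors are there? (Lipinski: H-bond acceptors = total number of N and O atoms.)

N atoms: 0; O atoms: 3.
Lipinski HBA = 0 + 3 = 3.

3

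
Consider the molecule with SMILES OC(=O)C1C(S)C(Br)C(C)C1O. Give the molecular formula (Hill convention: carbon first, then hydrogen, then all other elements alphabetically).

C7H11BrO3S

Walk through each heavy atom and fill implicit hydrogens from standard valence (C 4, N 3, O 2, S 2, halogen 1):
  atom 1: O, bond orders sum to 1 (valence 2) → 1 H
  atom 2: C, bond orders sum to 4 (valence 4) → 0 H
  atom 3: O, bond orders sum to 2 (valence 2) → 0 H
  atom 4: C, bond orders sum to 3 (valence 4) → 1 H
  atom 5: C, bond orders sum to 3 (valence 4) → 1 H
  atom 6: S, bond orders sum to 1 (valence 2) → 1 H
  atom 7: C, bond orders sum to 3 (valence 4) → 1 H
  atom 8: Br (halogen, monovalent) → 0 H
  atom 9: C, bond orders sum to 3 (valence 4) → 1 H
  atom 10: C, bond orders sum to 1 (valence 4) → 3 H
  atom 11: C, bond orders sum to 3 (valence 4) → 1 H
  atom 12: O, bond orders sum to 1 (valence 2) → 1 H
Totals → C:7, H:11, Br:1, O:3, S:1.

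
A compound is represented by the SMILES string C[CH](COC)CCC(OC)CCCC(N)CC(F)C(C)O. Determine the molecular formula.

Walk through each heavy atom and fill implicit hydrogens from standard valence (C 4, N 3, O 2, S 2, halogen 1):
  atom 1: C, bond orders sum to 1 (valence 4) → 3 H
  atom 2: C with explicit H count 1
  atom 3: C, bond orders sum to 2 (valence 4) → 2 H
  atom 4: O, bond orders sum to 2 (valence 2) → 0 H
  atom 5: C, bond orders sum to 1 (valence 4) → 3 H
  atom 6: C, bond orders sum to 2 (valence 4) → 2 H
  atom 7: C, bond orders sum to 2 (valence 4) → 2 H
  atom 8: C, bond orders sum to 3 (valence 4) → 1 H
  atom 9: O, bond orders sum to 2 (valence 2) → 0 H
  atom 10: C, bond orders sum to 1 (valence 4) → 3 H
  atom 11: C, bond orders sum to 2 (valence 4) → 2 H
  atom 12: C, bond orders sum to 2 (valence 4) → 2 H
  atom 13: C, bond orders sum to 2 (valence 4) → 2 H
  atom 14: C, bond orders sum to 3 (valence 4) → 1 H
  atom 15: N, bond orders sum to 1 (valence 3) → 2 H
  atom 16: C, bond orders sum to 2 (valence 4) → 2 H
  atom 17: C, bond orders sum to 3 (valence 4) → 1 H
  atom 18: F (halogen, monovalent) → 0 H
  atom 19: C, bond orders sum to 3 (valence 4) → 1 H
  atom 20: C, bond orders sum to 1 (valence 4) → 3 H
  atom 21: O, bond orders sum to 1 (valence 2) → 1 H
Totals → C:16, H:34, F:1, N:1, O:3.

C16H34FNO3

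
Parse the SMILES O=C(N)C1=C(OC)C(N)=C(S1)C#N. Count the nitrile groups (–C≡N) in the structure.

The nitrile motif appears at heavy-atom position 12 in the SMILES.
Other groups present: 1 amide, 1 ether, 1 primary amine.
Nitrile count: 1.

1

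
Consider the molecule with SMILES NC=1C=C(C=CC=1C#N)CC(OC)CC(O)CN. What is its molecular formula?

C13H19N3O2

Walk through each heavy atom and fill implicit hydrogens from standard valence (C 4, N 3, O 2, S 2, halogen 1):
  atom 1: N, bond orders sum to 1 (valence 3) → 2 H
  atom 2: C, bond orders sum to 4 (valence 4) → 0 H
  atom 3: C, bond orders sum to 3 (valence 4) → 1 H
  atom 4: C, bond orders sum to 4 (valence 4) → 0 H
  atom 5: C, bond orders sum to 3 (valence 4) → 1 H
  atom 6: C, bond orders sum to 3 (valence 4) → 1 H
  atom 7: C, bond orders sum to 4 (valence 4) → 0 H
  atom 8: C, bond orders sum to 4 (valence 4) → 0 H
  atom 9: N, bond orders sum to 3 (valence 3) → 0 H
  atom 10: C, bond orders sum to 2 (valence 4) → 2 H
  atom 11: C, bond orders sum to 3 (valence 4) → 1 H
  atom 12: O, bond orders sum to 2 (valence 2) → 0 H
  atom 13: C, bond orders sum to 1 (valence 4) → 3 H
  atom 14: C, bond orders sum to 2 (valence 4) → 2 H
  atom 15: C, bond orders sum to 3 (valence 4) → 1 H
  atom 16: O, bond orders sum to 1 (valence 2) → 1 H
  atom 17: C, bond orders sum to 2 (valence 4) → 2 H
  atom 18: N, bond orders sum to 1 (valence 3) → 2 H
Totals → C:13, H:19, N:3, O:2.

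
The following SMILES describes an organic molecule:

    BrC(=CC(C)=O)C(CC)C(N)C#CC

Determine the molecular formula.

C11H16BrNO

Walk through each heavy atom and fill implicit hydrogens from standard valence (C 4, N 3, O 2, S 2, halogen 1):
  atom 1: Br (halogen, monovalent) → 0 H
  atom 2: C, bond orders sum to 4 (valence 4) → 0 H
  atom 3: C, bond orders sum to 3 (valence 4) → 1 H
  atom 4: C, bond orders sum to 4 (valence 4) → 0 H
  atom 5: C, bond orders sum to 1 (valence 4) → 3 H
  atom 6: O, bond orders sum to 2 (valence 2) → 0 H
  atom 7: C, bond orders sum to 3 (valence 4) → 1 H
  atom 8: C, bond orders sum to 2 (valence 4) → 2 H
  atom 9: C, bond orders sum to 1 (valence 4) → 3 H
  atom 10: C, bond orders sum to 3 (valence 4) → 1 H
  atom 11: N, bond orders sum to 1 (valence 3) → 2 H
  atom 12: C, bond orders sum to 4 (valence 4) → 0 H
  atom 13: C, bond orders sum to 4 (valence 4) → 0 H
  atom 14: C, bond orders sum to 1 (valence 4) → 3 H
Totals → C:11, H:16, Br:1, N:1, O:1.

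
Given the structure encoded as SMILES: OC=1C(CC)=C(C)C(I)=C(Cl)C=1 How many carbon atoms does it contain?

Count every carbon token in the SMILES (each C, including those in ring-closure positions and inside branches).
Carbon count: 9.

9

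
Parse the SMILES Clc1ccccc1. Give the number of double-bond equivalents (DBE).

4

Molecular formula: C6H5Cl.
DoU = (2C + 2 + N − H − X) / 2, where X is the halogen count and O/S are ignored.
    = (2·6 + 2 + 0 − 5 − 1) / 2 = 8 / 2 = 4.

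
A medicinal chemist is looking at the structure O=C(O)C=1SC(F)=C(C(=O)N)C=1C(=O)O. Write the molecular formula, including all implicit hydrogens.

C7H4FNO5S

Walk through each heavy atom and fill implicit hydrogens from standard valence (C 4, N 3, O 2, S 2, halogen 1):
  atom 1: O, bond orders sum to 2 (valence 2) → 0 H
  atom 2: C, bond orders sum to 4 (valence 4) → 0 H
  atom 3: O, bond orders sum to 1 (valence 2) → 1 H
  atom 4: C, bond orders sum to 4 (valence 4) → 0 H
  atom 5: S, bond orders sum to 2 (valence 2) → 0 H
  atom 6: C, bond orders sum to 4 (valence 4) → 0 H
  atom 7: F (halogen, monovalent) → 0 H
  atom 8: C, bond orders sum to 4 (valence 4) → 0 H
  atom 9: C, bond orders sum to 4 (valence 4) → 0 H
  atom 10: O, bond orders sum to 2 (valence 2) → 0 H
  atom 11: N, bond orders sum to 1 (valence 3) → 2 H
  atom 12: C, bond orders sum to 4 (valence 4) → 0 H
  atom 13: C, bond orders sum to 4 (valence 4) → 0 H
  atom 14: O, bond orders sum to 2 (valence 2) → 0 H
  atom 15: O, bond orders sum to 1 (valence 2) → 1 H
Totals → C:7, H:4, F:1, N:1, O:5, S:1.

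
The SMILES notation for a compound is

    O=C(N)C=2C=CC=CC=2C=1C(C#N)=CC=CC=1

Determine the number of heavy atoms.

Every atom symbol written in the SMILES (organic subset) is one heavy atom; implicit H are not written.
Heavy atoms by element → C:14, N:2, O:1.
Total: 17.

17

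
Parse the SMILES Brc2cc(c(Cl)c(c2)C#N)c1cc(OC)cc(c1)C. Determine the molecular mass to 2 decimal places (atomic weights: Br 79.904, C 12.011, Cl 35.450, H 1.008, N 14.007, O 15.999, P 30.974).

First, the molecular formula is C15H11BrClNO (counting implicit H from valence).
  Br: 1 × 79.904 = 79.904
  C: 15 × 12.011 = 180.165
  Cl: 1 × 35.450 = 35.450
  H: 11 × 1.008 = 11.088
  N: 1 × 14.007 = 14.007
  O: 1 × 15.999 = 15.999
Sum: 1×79.904 + 15×12.011 + 1×35.450 + 11×1.008 + 1×14.007 + 1×15.999 = 336.613 → 336.61 g/mol.

336.61 g/mol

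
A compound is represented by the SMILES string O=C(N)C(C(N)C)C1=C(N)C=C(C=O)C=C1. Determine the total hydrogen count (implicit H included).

Walk through each heavy atom and fill implicit hydrogens from standard valence (C 4, N 3, O 2, S 2, halogen 1):
  atom 1: O, bond orders sum to 2 (valence 2) → 0 H
  atom 2: C, bond orders sum to 4 (valence 4) → 0 H
  atom 3: N, bond orders sum to 1 (valence 3) → 2 H
  atom 4: C, bond orders sum to 3 (valence 4) → 1 H
  atom 5: C, bond orders sum to 3 (valence 4) → 1 H
  atom 6: N, bond orders sum to 1 (valence 3) → 2 H
  atom 7: C, bond orders sum to 1 (valence 4) → 3 H
  atom 8: C, bond orders sum to 4 (valence 4) → 0 H
  atom 9: C, bond orders sum to 4 (valence 4) → 0 H
  atom 10: N, bond orders sum to 1 (valence 3) → 2 H
  atom 11: C, bond orders sum to 3 (valence 4) → 1 H
  atom 12: C, bond orders sum to 4 (valence 4) → 0 H
  atom 13: C, bond orders sum to 3 (valence 4) → 1 H
  atom 14: O, bond orders sum to 2 (valence 2) → 0 H
  atom 15: C, bond orders sum to 3 (valence 4) → 1 H
  atom 16: C, bond orders sum to 3 (valence 4) → 1 H
Total hydrogens: 15.

15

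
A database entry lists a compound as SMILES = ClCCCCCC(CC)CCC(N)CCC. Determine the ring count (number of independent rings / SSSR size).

0

In SMILES, each pair of matching ring-closure digits denotes one ring-closing bond; the number of such bonds equals the number of independent rings.
Ring-closure bonds here: 0.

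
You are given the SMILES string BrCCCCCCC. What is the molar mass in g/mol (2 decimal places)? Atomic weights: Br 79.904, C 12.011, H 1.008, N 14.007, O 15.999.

179.10 g/mol

First, the molecular formula is C7H15Br (counting implicit H from valence).
  Br: 1 × 79.904 = 79.904
  C: 7 × 12.011 = 84.077
  H: 15 × 1.008 = 15.120
Sum: 1×79.904 + 7×12.011 + 15×1.008 = 179.101 → 179.10 g/mol.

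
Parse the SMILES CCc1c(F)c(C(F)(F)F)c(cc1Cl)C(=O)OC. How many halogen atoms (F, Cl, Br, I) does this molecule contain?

Halogen atoms appear at heavy-atom positions 5, 8, 9, 10, 14 (1×Cl, 4×F).
Other groups present: 1 ester.
Halogen count: 5.

5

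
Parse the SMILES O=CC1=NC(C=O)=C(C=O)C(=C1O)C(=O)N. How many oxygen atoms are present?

Scan the SMILES for O atoms (remember two-letter symbols like Cl and Br are single atoms).
Oxygen count: 5.

5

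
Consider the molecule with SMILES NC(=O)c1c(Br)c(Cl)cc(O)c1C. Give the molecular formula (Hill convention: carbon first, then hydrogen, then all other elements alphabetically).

Walk through each heavy atom and fill implicit hydrogens from standard valence (C 4, N 3, O 2, S 2, halogen 1); for lowercase aromatic atoms, an aromatic c carries 1 H when it has two neighbours and 0 H with three, and aromatic n carries 0 H:
  atom 1: N, bond orders sum to 1 (valence 3) → 2 H
  atom 2: C, bond orders sum to 4 (valence 4) → 0 H
  atom 3: O, bond orders sum to 2 (valence 2) → 0 H
  atom 4: aromatic c, 3 neighbours → 0 H
  atom 5: aromatic c, 3 neighbours → 0 H
  atom 6: Br (halogen, monovalent) → 0 H
  atom 7: aromatic c, 3 neighbours → 0 H
  atom 8: Cl (halogen, monovalent) → 0 H
  atom 9: aromatic c, 2 neighbours → 1 H
  atom 10: aromatic c, 3 neighbours → 0 H
  atom 11: O, bond orders sum to 1 (valence 2) → 1 H
  atom 12: aromatic c, 3 neighbours → 0 H
  atom 13: C, bond orders sum to 1 (valence 4) → 3 H
Totals → C:8, H:7, Br:1, Cl:1, N:1, O:2.
In Hill order: C8H7BrClNO2.

C8H7BrClNO2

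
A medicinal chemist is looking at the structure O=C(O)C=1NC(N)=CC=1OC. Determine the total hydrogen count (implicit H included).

Walk through each heavy atom and fill implicit hydrogens from standard valence (C 4, N 3, O 2, S 2, halogen 1):
  atom 1: O, bond orders sum to 2 (valence 2) → 0 H
  atom 2: C, bond orders sum to 4 (valence 4) → 0 H
  atom 3: O, bond orders sum to 1 (valence 2) → 1 H
  atom 4: C, bond orders sum to 4 (valence 4) → 0 H
  atom 5: N, bond orders sum to 2 (valence 3) → 1 H
  atom 6: C, bond orders sum to 4 (valence 4) → 0 H
  atom 7: N, bond orders sum to 1 (valence 3) → 2 H
  atom 8: C, bond orders sum to 3 (valence 4) → 1 H
  atom 9: C, bond orders sum to 4 (valence 4) → 0 H
  atom 10: O, bond orders sum to 2 (valence 2) → 0 H
  atom 11: C, bond orders sum to 1 (valence 4) → 3 H
Total hydrogens: 8.

8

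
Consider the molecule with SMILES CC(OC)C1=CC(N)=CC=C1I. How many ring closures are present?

1

In SMILES, each pair of matching ring-closure digits denotes one ring-closing bond; the number of such bonds equals the number of independent rings.
Ring-closure bonds here: 1.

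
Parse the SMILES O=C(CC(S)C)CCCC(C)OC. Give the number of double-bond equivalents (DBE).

Degree of unsaturation = (number of rings) + (number of π bonds).
Ring closures in the SMILES: 0.
π bonds: 1 double bond (each 1 DoU) → 1 DoU from unsaturation.
Total DoU = 0 + 1 = 1.

1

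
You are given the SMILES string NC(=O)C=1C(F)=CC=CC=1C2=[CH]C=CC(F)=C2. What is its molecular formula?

C13H9F2NO

Walk through each heavy atom and fill implicit hydrogens from standard valence (C 4, N 3, O 2, S 2, halogen 1):
  atom 1: N, bond orders sum to 1 (valence 3) → 2 H
  atom 2: C, bond orders sum to 4 (valence 4) → 0 H
  atom 3: O, bond orders sum to 2 (valence 2) → 0 H
  atom 4: C, bond orders sum to 4 (valence 4) → 0 H
  atom 5: C, bond orders sum to 4 (valence 4) → 0 H
  atom 6: F (halogen, monovalent) → 0 H
  atom 7: C, bond orders sum to 3 (valence 4) → 1 H
  atom 8: C, bond orders sum to 3 (valence 4) → 1 H
  atom 9: C, bond orders sum to 3 (valence 4) → 1 H
  atom 10: C, bond orders sum to 4 (valence 4) → 0 H
  atom 11: C, bond orders sum to 4 (valence 4) → 0 H
  atom 12: C with explicit H count 1
  atom 13: C, bond orders sum to 3 (valence 4) → 1 H
  atom 14: C, bond orders sum to 3 (valence 4) → 1 H
  atom 15: C, bond orders sum to 4 (valence 4) → 0 H
  atom 16: F (halogen, monovalent) → 0 H
  atom 17: C, bond orders sum to 3 (valence 4) → 1 H
Totals → C:13, H:9, F:2, N:1, O:1.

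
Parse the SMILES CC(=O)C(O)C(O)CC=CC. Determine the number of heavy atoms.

11

Every atom symbol written in the SMILES (organic subset) is one heavy atom; implicit H are not written.
Heavy atoms by element → C:8, O:3.
Total: 11.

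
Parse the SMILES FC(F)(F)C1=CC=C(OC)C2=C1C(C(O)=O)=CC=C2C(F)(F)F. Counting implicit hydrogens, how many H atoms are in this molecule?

8

Walk through each heavy atom and fill implicit hydrogens from standard valence (C 4, N 3, O 2, S 2, halogen 1):
  atom 1: F (halogen, monovalent) → 0 H
  atom 2: C, bond orders sum to 4 (valence 4) → 0 H
  atom 3: F (halogen, monovalent) → 0 H
  atom 4: F (halogen, monovalent) → 0 H
  atom 5: C, bond orders sum to 4 (valence 4) → 0 H
  atom 6: C, bond orders sum to 3 (valence 4) → 1 H
  atom 7: C, bond orders sum to 3 (valence 4) → 1 H
  atom 8: C, bond orders sum to 4 (valence 4) → 0 H
  atom 9: O, bond orders sum to 2 (valence 2) → 0 H
  atom 10: C, bond orders sum to 1 (valence 4) → 3 H
  atom 11: C, bond orders sum to 4 (valence 4) → 0 H
  atom 12: C, bond orders sum to 4 (valence 4) → 0 H
  atom 13: C, bond orders sum to 4 (valence 4) → 0 H
  atom 14: C, bond orders sum to 4 (valence 4) → 0 H
  atom 15: O, bond orders sum to 1 (valence 2) → 1 H
  atom 16: O, bond orders sum to 2 (valence 2) → 0 H
  atom 17: C, bond orders sum to 3 (valence 4) → 1 H
  atom 18: C, bond orders sum to 3 (valence 4) → 1 H
  atom 19: C, bond orders sum to 4 (valence 4) → 0 H
  atom 20: C, bond orders sum to 4 (valence 4) → 0 H
  atom 21: F (halogen, monovalent) → 0 H
  atom 22: F (halogen, monovalent) → 0 H
  atom 23: F (halogen, monovalent) → 0 H
Total hydrogens: 8.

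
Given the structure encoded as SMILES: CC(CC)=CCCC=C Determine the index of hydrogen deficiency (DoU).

2

Molecular formula: C9H16.
DoU = (2C + 2 + N − H − X) / 2, where X is the halogen count and O/S are ignored.
    = (2·9 + 2 + 0 − 16 − 0) / 2 = 4 / 2 = 2.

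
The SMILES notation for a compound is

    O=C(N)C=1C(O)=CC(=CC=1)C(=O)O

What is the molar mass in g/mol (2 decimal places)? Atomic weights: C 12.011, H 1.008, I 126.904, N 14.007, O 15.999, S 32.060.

First, the molecular formula is C8H7NO4 (counting implicit H from valence).
  C: 8 × 12.011 = 96.088
  H: 7 × 1.008 = 7.056
  N: 1 × 14.007 = 14.007
  O: 4 × 15.999 = 63.996
Sum: 8×12.011 + 7×1.008 + 1×14.007 + 4×15.999 = 181.147 → 181.15 g/mol.

181.15 g/mol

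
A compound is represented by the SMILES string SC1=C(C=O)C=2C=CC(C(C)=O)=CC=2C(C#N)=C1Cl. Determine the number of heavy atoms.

19

Every atom symbol written in the SMILES (organic subset) is one heavy atom; implicit H are not written.
Heavy atoms by element → C:14, Cl:1, N:1, O:2, S:1.
Total: 19.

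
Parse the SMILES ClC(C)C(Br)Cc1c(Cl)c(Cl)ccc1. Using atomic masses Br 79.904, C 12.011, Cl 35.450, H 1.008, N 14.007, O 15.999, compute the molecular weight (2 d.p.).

316.44 g/mol

First, the molecular formula is C10H10BrCl3 (counting implicit H from valence).
  Br: 1 × 79.904 = 79.904
  C: 10 × 12.011 = 120.110
  Cl: 3 × 35.450 = 106.350
  H: 10 × 1.008 = 10.080
Sum: 1×79.904 + 10×12.011 + 3×35.450 + 10×1.008 = 316.444 → 316.44 g/mol.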